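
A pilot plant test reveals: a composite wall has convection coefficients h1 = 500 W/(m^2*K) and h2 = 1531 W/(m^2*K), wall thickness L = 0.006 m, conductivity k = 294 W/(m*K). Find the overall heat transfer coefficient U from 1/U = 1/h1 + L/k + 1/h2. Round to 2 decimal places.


1/U = 1/h1 + L/k + 1/h2
1/U = 1/500 + 0.006/294 + 1/1531
1/U = 0.002 + 2.04082e-05 + 0.0006531679
1/U = 0.0026735761
U = 374.03 W/(m^2*K)


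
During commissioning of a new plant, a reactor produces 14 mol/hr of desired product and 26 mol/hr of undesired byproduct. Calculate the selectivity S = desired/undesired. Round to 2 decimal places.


S = desired product rate / undesired product rate
S = 14 / 26
S = 0.54


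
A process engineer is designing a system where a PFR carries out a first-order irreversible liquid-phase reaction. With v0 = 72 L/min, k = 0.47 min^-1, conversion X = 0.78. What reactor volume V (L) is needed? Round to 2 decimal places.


V = (v0/k) * ln(1/(1-X))
V = (72/0.47) * ln(1/(1-0.78))
V = 153.191489 * ln(4.545455)
V = 153.191489 * 1.514128
V = 231.95 L


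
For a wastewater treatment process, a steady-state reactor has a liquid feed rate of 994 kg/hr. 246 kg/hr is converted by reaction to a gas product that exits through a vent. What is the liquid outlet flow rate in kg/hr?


Steady-state mass balance on the main outlet: F_out = F_in - F_removed
F_out = 994 - 246
F_out = 748 kg/hr


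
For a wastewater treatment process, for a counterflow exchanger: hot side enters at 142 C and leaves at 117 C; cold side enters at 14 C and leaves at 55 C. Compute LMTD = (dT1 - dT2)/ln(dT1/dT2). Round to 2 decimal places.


dT1 = Th_in - Tc_out = 142 - 55 = 87
dT2 = Th_out - Tc_in = 117 - 14 = 103
LMTD = (dT1 - dT2) / ln(dT1/dT2)
LMTD = (87 - 103) / ln(87/103)
LMTD = 94.78 K


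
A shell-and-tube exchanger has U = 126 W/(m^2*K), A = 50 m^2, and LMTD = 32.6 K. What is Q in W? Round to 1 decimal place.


Q = U * A * LMTD
Q = 126 * 50 * 32.6
Q = 205380.0 W


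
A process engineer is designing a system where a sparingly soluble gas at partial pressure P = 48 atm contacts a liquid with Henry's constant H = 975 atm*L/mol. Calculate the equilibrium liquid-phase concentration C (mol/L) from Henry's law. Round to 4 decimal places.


C = P / H
C = 48 / 975
C = 0.0492 mol/L


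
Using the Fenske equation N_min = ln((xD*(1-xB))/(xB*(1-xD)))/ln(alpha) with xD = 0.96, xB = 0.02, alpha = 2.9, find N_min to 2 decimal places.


N_min = ln((xD*(1-xB))/(xB*(1-xD))) / ln(alpha)
Numerator inside ln: 0.9408 / 0.0008 = 1176.0
ln(1176.0) = 7.069874
ln(alpha) = ln(2.9) = 1.064711
N_min = 7.069874 / 1.064711 = 6.64


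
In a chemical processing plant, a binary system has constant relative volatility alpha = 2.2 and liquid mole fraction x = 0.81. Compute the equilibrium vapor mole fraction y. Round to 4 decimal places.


y = alpha*x / (1 + (alpha-1)*x)
y = 2.2*0.81 / (1 + (2.2-1)*0.81)
y = 1.782 / (1 + 0.972)
y = 1.782 / 1.972
y = 0.9037


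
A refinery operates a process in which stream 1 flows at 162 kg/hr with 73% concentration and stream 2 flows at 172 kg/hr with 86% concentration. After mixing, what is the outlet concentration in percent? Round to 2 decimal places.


Mass balance on solute: F1*x1 + F2*x2 = F3*x3
F3 = F1 + F2 = 162 + 172 = 334 kg/hr
x3 = (F1*x1 + F2*x2)/F3
x3 = (162*0.73 + 172*0.86) / 334
x3 = 79.69%


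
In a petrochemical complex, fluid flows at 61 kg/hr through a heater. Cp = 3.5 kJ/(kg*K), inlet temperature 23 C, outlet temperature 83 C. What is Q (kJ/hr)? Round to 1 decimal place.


Q = m_dot * Cp * (T2 - T1)
Q = 61 * 3.5 * (83 - 23)
Q = 61 * 3.5 * 60
Q = 12810.0 kJ/hr


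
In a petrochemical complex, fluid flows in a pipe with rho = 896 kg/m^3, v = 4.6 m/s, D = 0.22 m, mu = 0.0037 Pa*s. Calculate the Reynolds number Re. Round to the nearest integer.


Re = rho * v * D / mu
Re = 896 * 4.6 * 0.22 / 0.0037
Re = 906.752 / 0.0037
Re = 245068


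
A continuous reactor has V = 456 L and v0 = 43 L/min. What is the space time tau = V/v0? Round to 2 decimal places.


tau = V / v0
tau = 456 / 43
tau = 10.60 min


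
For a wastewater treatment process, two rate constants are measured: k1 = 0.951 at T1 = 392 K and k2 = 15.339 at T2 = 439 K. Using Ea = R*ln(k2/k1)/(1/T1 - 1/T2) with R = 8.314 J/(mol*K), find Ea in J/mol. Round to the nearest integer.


Ea = R * ln(k2/k1) / (1/T1 - 1/T2)
ln(k2/k1) = ln(15.339/0.951) = 2.7806398
1/T1 - 1/T2 = 1/392 - 1/439 = 0.00027311608
Ea = 8.314 * 2.7806398 / 0.00027311608
Ea = 84646 J/mol


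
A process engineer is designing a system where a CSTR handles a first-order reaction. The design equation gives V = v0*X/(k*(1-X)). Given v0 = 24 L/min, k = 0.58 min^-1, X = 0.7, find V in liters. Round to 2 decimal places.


V = v0 * X / (k * (1 - X))
V = 24 * 0.7 / (0.58 * (1 - 0.7))
V = 16.8 / (0.58 * 0.3)
V = 16.8 / 0.174
V = 96.55 L


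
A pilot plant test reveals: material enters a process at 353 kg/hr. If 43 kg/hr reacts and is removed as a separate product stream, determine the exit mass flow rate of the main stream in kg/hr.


Steady-state mass balance on the main outlet: F_out = F_in - F_removed
F_out = 353 - 43
F_out = 310 kg/hr


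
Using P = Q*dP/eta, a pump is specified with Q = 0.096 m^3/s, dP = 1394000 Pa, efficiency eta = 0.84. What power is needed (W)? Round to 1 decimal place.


P = Q * dP / eta
P = 0.096 * 1394000 / 0.84
P = 133824.0 / 0.84
P = 159314.3 W


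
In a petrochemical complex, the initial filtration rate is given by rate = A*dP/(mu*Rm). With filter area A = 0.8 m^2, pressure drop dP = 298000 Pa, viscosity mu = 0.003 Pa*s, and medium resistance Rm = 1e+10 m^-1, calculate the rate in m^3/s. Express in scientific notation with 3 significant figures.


rate = A * dP / (mu * Rm)
rate = 0.8 * 298000 / (0.003 * 1e+10)
rate = 238400.0 / 3.000e+07
rate = 7.95e-03 m^3/s


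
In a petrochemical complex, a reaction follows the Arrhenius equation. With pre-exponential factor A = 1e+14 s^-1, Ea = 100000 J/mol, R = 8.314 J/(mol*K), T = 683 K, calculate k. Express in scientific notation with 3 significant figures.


k = A * exp(-Ea/(R*T))
k = 1e+14 * exp(-100000 / (8.314 * 683))
k = 1e+14 * exp(-17.610402)
k = 2.25e+06


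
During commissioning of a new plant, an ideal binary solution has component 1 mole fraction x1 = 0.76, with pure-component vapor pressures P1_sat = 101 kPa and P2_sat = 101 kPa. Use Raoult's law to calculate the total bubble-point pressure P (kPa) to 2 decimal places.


P = x1*P1_sat + x2*P2_sat
x2 = 1 - x1 = 1 - 0.76 = 0.24
P = 0.76*101 + 0.24*101
P = 76.76 + 24.24
P = 101.00 kPa


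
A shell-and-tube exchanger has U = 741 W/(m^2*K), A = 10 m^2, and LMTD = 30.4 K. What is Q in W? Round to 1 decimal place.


Q = U * A * LMTD
Q = 741 * 10 * 30.4
Q = 225264.0 W


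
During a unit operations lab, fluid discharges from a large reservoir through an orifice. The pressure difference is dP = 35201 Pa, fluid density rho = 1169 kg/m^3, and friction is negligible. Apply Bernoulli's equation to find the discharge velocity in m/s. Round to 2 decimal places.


v = sqrt(2*dP/rho)
v = sqrt(2*35201/1169)
v = sqrt(60.224123)
v = 7.76 m/s


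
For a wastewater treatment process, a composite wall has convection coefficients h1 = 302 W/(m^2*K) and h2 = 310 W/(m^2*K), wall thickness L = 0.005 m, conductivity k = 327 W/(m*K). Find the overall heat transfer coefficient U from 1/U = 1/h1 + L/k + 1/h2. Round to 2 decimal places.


1/U = 1/h1 + L/k + 1/h2
1/U = 1/302 + 0.005/327 + 1/310
1/U = 0.0033112583 + 1.52905e-05 + 0.0032258065
1/U = 0.0065523553
U = 152.62 W/(m^2*K)


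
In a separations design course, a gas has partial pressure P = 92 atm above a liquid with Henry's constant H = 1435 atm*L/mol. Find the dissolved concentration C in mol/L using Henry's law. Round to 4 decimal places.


C = P / H
C = 92 / 1435
C = 0.0641 mol/L


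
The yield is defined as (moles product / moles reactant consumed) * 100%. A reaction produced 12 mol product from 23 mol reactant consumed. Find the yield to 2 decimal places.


Yield = (moles product / moles consumed) * 100%
Yield = (12 / 23) * 100
Yield = 0.5217 * 100
Yield = 52.17%


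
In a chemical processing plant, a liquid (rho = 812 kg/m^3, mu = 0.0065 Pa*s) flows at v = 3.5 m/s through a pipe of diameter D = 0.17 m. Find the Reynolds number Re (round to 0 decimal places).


Re = rho * v * D / mu
Re = 812 * 3.5 * 0.17 / 0.0065
Re = 483.14 / 0.0065
Re = 74329


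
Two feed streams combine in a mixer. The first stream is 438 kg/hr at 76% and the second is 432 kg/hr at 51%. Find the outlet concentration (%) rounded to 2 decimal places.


Mass balance on solute: F1*x1 + F2*x2 = F3*x3
F3 = F1 + F2 = 438 + 432 = 870 kg/hr
x3 = (F1*x1 + F2*x2)/F3
x3 = (438*0.76 + 432*0.51) / 870
x3 = 63.59%


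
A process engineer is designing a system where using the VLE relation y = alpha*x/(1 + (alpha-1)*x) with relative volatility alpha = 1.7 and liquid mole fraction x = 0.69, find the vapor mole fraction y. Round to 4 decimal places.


y = alpha*x / (1 + (alpha-1)*x)
y = 1.7*0.69 / (1 + (1.7-1)*0.69)
y = 1.173 / (1 + 0.483)
y = 1.173 / 1.483
y = 0.7910


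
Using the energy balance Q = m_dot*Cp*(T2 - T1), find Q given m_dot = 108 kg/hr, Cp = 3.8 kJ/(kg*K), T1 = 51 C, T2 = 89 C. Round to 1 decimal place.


Q = m_dot * Cp * (T2 - T1)
Q = 108 * 3.8 * (89 - 51)
Q = 108 * 3.8 * 38
Q = 15595.2 kJ/hr


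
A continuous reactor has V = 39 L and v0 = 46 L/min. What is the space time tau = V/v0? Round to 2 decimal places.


tau = V / v0
tau = 39 / 46
tau = 0.85 min


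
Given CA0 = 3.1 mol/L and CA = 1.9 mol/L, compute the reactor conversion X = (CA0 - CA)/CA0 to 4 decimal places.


X = (CA0 - CA) / CA0
X = (3.1 - 1.9) / 3.1
X = 1.2 / 3.1
X = 0.3871


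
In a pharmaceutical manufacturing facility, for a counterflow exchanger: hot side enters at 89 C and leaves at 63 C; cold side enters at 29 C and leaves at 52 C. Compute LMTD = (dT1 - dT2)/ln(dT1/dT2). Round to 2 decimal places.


dT1 = Th_in - Tc_out = 89 - 52 = 37
dT2 = Th_out - Tc_in = 63 - 29 = 34
LMTD = (dT1 - dT2) / ln(dT1/dT2)
LMTD = (37 - 34) / ln(37/34)
LMTD = 35.48 K


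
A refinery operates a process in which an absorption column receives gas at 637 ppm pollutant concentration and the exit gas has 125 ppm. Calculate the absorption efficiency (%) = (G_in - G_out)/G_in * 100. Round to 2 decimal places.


Efficiency = (G_in - G_out) / G_in * 100%
Efficiency = (637 - 125) / 637 * 100
Efficiency = 512 / 637 * 100
Efficiency = 80.38%


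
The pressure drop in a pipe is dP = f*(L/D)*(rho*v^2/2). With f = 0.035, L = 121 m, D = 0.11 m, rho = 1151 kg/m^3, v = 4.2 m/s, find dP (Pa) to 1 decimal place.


dP = f * (L/D) * (rho*v^2/2)
dP = 0.035 * (121/0.11) * (1151*4.2^2/2)
L/D = 1100.0
rho*v^2/2 = 1151*17.64/2 = 10151.82
dP = 0.035 * 1100.0 * 10151.82
dP = 390845.1 Pa


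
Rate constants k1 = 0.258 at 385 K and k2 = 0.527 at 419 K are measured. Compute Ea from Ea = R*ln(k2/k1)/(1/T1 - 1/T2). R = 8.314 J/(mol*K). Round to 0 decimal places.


Ea = R * ln(k2/k1) / (1/T1 - 1/T2)
ln(k2/k1) = ln(0.527/0.258) = 0.714241
1/T1 - 1/T2 = 1/385 - 1/419 = 0.000210767753
Ea = 8.314 * 0.714241 / 0.000210767753
Ea = 28174 J/mol


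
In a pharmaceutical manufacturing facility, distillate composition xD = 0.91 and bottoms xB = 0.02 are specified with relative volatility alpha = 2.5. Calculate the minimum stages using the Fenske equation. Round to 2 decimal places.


N_min = ln((xD*(1-xB))/(xB*(1-xD))) / ln(alpha)
Numerator inside ln: 0.8918 / 0.0018 = 495.444444
ln(495.444444) = 6.205455
ln(alpha) = ln(2.5) = 0.916291
N_min = 6.205455 / 0.916291 = 6.77


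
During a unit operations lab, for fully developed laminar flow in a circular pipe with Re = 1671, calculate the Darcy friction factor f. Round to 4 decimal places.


f = 64 / Re
f = 64 / 1671
f = 0.0383


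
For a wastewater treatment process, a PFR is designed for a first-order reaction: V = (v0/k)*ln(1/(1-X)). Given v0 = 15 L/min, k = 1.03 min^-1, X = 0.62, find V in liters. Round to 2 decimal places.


V = (v0/k) * ln(1/(1-X))
V = (15/1.03) * ln(1/(1-0.62))
V = 14.563107 * ln(2.631579)
V = 14.563107 * 0.967584
V = 14.09 L


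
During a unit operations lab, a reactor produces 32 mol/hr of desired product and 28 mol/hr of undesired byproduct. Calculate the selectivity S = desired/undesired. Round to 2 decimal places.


S = desired product rate / undesired product rate
S = 32 / 28
S = 1.14


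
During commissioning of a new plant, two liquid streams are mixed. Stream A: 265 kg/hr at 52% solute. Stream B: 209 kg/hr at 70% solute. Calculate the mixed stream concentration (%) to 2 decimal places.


Mass balance on solute: F1*x1 + F2*x2 = F3*x3
F3 = F1 + F2 = 265 + 209 = 474 kg/hr
x3 = (F1*x1 + F2*x2)/F3
x3 = (265*0.52 + 209*0.7) / 474
x3 = 59.94%


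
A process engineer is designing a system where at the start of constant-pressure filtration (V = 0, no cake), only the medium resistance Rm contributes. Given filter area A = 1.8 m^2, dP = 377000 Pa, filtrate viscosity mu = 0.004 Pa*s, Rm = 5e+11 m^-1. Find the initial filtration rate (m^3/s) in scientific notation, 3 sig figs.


rate = A * dP / (mu * Rm)
rate = 1.8 * 377000 / (0.004 * 5e+11)
rate = 678600.0 / 2.000e+09
rate = 3.39e-04 m^3/s


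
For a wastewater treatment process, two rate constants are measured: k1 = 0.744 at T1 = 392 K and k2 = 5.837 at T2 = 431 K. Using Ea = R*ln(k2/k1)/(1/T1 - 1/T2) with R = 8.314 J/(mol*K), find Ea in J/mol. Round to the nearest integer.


Ea = R * ln(k2/k1) / (1/T1 - 1/T2)
ln(k2/k1) = ln(5.837/0.744) = 2.0599312
1/T1 - 1/T2 = 1/392 - 1/431 = 0.000230834793
Ea = 8.314 * 2.0599312 / 0.000230834793
Ea = 74193 J/mol


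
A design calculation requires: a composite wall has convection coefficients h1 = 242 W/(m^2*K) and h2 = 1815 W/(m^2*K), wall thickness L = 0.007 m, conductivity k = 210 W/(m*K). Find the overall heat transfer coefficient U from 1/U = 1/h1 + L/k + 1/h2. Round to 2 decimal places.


1/U = 1/h1 + L/k + 1/h2
1/U = 1/242 + 0.007/210 + 1/1815
1/U = 0.0041322314 + 3.33333e-05 + 0.0005509642
1/U = 0.0047165289
U = 212.02 W/(m^2*K)


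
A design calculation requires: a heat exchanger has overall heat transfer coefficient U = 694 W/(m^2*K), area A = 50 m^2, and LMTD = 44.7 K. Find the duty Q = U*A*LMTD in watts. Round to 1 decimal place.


Q = U * A * LMTD
Q = 694 * 50 * 44.7
Q = 1551090.0 W


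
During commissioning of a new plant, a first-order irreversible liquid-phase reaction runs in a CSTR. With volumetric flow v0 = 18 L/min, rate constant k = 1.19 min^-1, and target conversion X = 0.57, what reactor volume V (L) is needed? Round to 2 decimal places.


V = v0 * X / (k * (1 - X))
V = 18 * 0.57 / (1.19 * (1 - 0.57))
V = 10.26 / (1.19 * 0.43)
V = 10.26 / 0.5117
V = 20.05 L


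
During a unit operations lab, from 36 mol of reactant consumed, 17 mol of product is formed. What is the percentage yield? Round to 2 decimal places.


Yield = (moles product / moles consumed) * 100%
Yield = (17 / 36) * 100
Yield = 0.4722 * 100
Yield = 47.22%


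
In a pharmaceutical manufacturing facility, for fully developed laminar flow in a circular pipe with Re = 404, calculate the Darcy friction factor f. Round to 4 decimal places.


f = 64 / Re
f = 64 / 404
f = 0.1584


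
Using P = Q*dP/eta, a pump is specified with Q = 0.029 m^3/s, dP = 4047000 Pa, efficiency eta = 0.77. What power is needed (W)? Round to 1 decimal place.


P = Q * dP / eta
P = 0.029 * 4047000 / 0.77
P = 117363.0 / 0.77
P = 152419.5 W


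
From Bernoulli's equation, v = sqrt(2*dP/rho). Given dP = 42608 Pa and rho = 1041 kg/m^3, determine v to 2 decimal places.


v = sqrt(2*dP/rho)
v = sqrt(2*42608/1041)
v = sqrt(81.85975)
v = 9.05 m/s


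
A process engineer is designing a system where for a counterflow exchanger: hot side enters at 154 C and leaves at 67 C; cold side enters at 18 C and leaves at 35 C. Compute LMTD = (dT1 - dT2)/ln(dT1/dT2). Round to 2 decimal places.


dT1 = Th_in - Tc_out = 154 - 35 = 119
dT2 = Th_out - Tc_in = 67 - 18 = 49
LMTD = (dT1 - dT2) / ln(dT1/dT2)
LMTD = (119 - 49) / ln(119/49)
LMTD = 78.89 K


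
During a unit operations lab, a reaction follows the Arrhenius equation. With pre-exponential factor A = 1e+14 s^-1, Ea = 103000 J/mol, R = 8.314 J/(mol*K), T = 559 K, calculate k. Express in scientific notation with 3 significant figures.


k = A * exp(-Ea/(R*T))
k = 1e+14 * exp(-103000 / (8.314 * 559))
k = 1e+14 * exp(-22.162329)
k = 2.37e+04


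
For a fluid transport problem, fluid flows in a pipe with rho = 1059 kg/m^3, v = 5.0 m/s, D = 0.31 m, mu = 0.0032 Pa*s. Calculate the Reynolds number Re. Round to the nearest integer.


Re = rho * v * D / mu
Re = 1059 * 5.0 * 0.31 / 0.0032
Re = 1641.45 / 0.0032
Re = 512953


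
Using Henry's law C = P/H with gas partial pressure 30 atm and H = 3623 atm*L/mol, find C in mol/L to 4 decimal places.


C = P / H
C = 30 / 3623
C = 0.0083 mol/L


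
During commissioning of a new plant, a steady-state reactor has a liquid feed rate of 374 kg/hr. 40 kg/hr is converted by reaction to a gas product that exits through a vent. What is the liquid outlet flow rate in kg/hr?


Steady-state mass balance on the main outlet: F_out = F_in - F_removed
F_out = 374 - 40
F_out = 334 kg/hr


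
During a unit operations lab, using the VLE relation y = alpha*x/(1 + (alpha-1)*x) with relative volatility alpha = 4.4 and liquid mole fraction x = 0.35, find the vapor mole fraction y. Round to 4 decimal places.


y = alpha*x / (1 + (alpha-1)*x)
y = 4.4*0.35 / (1 + (4.4-1)*0.35)
y = 1.54 / (1 + 1.19)
y = 1.54 / 2.19
y = 0.7032


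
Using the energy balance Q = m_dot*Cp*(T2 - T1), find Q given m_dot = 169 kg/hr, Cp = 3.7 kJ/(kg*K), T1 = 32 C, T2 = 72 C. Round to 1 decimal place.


Q = m_dot * Cp * (T2 - T1)
Q = 169 * 3.7 * (72 - 32)
Q = 169 * 3.7 * 40
Q = 25012.0 kJ/hr


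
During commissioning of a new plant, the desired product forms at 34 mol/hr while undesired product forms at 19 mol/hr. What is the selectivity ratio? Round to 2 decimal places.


S = desired product rate / undesired product rate
S = 34 / 19
S = 1.79


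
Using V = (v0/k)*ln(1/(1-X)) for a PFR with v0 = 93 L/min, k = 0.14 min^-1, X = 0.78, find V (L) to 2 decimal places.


V = (v0/k) * ln(1/(1-X))
V = (93/0.14) * ln(1/(1-0.78))
V = 664.285714 * ln(4.545455)
V = 664.285714 * 1.514128
V = 1005.81 L


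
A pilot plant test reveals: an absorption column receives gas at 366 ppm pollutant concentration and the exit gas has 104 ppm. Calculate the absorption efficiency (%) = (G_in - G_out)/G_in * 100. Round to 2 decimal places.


Efficiency = (G_in - G_out) / G_in * 100%
Efficiency = (366 - 104) / 366 * 100
Efficiency = 262 / 366 * 100
Efficiency = 71.58%


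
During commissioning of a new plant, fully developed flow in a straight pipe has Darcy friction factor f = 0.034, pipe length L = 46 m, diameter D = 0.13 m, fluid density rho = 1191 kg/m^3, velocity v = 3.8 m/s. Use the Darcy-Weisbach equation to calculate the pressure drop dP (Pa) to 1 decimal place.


dP = f * (L/D) * (rho*v^2/2)
dP = 0.034 * (46/0.13) * (1191*3.8^2/2)
L/D = 353.84615385
rho*v^2/2 = 1191*14.44/2 = 8599.02
dP = 0.034 * 353.84615385 * 8599.02
dP = 103452.8 Pa


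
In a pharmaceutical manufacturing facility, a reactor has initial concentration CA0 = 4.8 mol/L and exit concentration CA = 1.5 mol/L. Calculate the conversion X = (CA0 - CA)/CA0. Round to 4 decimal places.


X = (CA0 - CA) / CA0
X = (4.8 - 1.5) / 4.8
X = 3.3 / 4.8
X = 0.6875


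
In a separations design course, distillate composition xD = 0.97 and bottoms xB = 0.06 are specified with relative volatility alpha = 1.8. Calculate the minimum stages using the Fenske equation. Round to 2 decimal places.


N_min = ln((xD*(1-xB))/(xB*(1-xD))) / ln(alpha)
Numerator inside ln: 0.9118 / 0.0018 = 506.555556
ln(506.555556) = 6.227634
ln(alpha) = ln(1.8) = 0.587787
N_min = 6.227634 / 0.587787 = 10.60


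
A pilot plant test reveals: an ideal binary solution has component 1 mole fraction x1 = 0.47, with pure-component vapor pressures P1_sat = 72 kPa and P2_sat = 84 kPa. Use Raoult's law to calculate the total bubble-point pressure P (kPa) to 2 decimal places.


P = x1*P1_sat + x2*P2_sat
x2 = 1 - x1 = 1 - 0.47 = 0.53
P = 0.47*72 + 0.53*84
P = 33.84 + 44.52
P = 78.36 kPa


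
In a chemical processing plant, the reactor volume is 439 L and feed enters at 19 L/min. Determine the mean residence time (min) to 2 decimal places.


tau = V / v0
tau = 439 / 19
tau = 23.11 min


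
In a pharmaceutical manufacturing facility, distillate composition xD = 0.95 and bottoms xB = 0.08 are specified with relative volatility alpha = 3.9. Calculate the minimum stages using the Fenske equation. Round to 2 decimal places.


N_min = ln((xD*(1-xB))/(xB*(1-xD))) / ln(alpha)
Numerator inside ln: 0.874 / 0.004 = 218.5
ln(218.5) = 5.386786
ln(alpha) = ln(3.9) = 1.360977
N_min = 5.386786 / 1.360977 = 3.96


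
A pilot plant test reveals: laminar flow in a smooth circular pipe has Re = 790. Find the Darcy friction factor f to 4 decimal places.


f = 64 / Re
f = 64 / 790
f = 0.0810


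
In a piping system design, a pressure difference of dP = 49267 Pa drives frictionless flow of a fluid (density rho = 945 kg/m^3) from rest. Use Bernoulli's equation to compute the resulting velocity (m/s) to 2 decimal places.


v = sqrt(2*dP/rho)
v = sqrt(2*49267/945)
v = sqrt(104.268783)
v = 10.21 m/s


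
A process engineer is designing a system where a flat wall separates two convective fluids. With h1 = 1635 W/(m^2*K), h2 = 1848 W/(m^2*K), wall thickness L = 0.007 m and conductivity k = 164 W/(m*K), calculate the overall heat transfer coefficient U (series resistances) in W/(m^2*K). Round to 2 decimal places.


1/U = 1/h1 + L/k + 1/h2
1/U = 1/1635 + 0.007/164 + 1/1848
1/U = 0.0006116208 + 4.26829e-05 + 0.0005411255
1/U = 0.0011954292
U = 836.52 W/(m^2*K)


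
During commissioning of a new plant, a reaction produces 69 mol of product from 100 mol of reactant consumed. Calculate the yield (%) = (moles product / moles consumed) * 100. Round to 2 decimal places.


Yield = (moles product / moles consumed) * 100%
Yield = (69 / 100) * 100
Yield = 0.69 * 100
Yield = 69.00%


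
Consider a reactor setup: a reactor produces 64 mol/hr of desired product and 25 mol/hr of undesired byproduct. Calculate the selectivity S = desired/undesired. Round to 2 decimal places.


S = desired product rate / undesired product rate
S = 64 / 25
S = 2.56


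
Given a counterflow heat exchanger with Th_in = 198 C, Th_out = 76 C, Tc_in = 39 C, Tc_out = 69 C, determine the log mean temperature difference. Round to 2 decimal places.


dT1 = Th_in - Tc_out = 198 - 69 = 129
dT2 = Th_out - Tc_in = 76 - 39 = 37
LMTD = (dT1 - dT2) / ln(dT1/dT2)
LMTD = (129 - 37) / ln(129/37)
LMTD = 73.67 K


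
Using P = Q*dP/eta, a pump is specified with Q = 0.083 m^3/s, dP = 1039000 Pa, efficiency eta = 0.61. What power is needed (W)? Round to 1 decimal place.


P = Q * dP / eta
P = 0.083 * 1039000 / 0.61
P = 86237.0 / 0.61
P = 141372.1 W


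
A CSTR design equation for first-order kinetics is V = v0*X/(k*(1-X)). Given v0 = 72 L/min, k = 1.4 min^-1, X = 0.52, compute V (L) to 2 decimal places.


V = v0 * X / (k * (1 - X))
V = 72 * 0.52 / (1.4 * (1 - 0.52))
V = 37.44 / (1.4 * 0.48)
V = 37.44 / 0.672
V = 55.71 L


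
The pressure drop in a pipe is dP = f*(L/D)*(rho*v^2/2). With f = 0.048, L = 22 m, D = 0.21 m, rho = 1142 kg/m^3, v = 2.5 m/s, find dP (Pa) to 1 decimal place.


dP = f * (L/D) * (rho*v^2/2)
dP = 0.048 * (22/0.21) * (1142*2.5^2/2)
L/D = 104.76190476
rho*v^2/2 = 1142*6.25/2 = 3568.75
dP = 0.048 * 104.76190476 * 3568.75
dP = 17945.7 Pa


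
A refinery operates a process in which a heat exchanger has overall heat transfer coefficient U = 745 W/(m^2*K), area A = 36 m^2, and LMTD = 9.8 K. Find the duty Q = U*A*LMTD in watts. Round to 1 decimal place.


Q = U * A * LMTD
Q = 745 * 36 * 9.8
Q = 262836.0 W


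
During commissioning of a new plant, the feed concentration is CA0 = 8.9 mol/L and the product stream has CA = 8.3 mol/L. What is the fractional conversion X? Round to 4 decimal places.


X = (CA0 - CA) / CA0
X = (8.9 - 8.3) / 8.9
X = 0.6 / 8.9
X = 0.0674


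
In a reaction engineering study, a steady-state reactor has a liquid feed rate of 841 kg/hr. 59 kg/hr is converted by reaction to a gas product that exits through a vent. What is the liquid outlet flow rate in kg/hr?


Steady-state mass balance on the main outlet: F_out = F_in - F_removed
F_out = 841 - 59
F_out = 782 kg/hr


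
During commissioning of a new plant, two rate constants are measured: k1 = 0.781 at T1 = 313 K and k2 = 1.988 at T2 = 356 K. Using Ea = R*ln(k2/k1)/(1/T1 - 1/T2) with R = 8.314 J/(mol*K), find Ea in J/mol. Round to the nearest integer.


Ea = R * ln(k2/k1) / (1/T1 - 1/T2)
ln(k2/k1) = ln(1.988/0.781) = 0.9343092
1/T1 - 1/T2 = 1/313 - 1/356 = 0.000385899415
Ea = 8.314 * 0.9343092 / 0.000385899415
Ea = 20129 J/mol


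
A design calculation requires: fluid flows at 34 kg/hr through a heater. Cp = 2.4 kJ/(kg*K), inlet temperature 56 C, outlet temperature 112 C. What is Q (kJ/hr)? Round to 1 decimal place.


Q = m_dot * Cp * (T2 - T1)
Q = 34 * 2.4 * (112 - 56)
Q = 34 * 2.4 * 56
Q = 4569.6 kJ/hr


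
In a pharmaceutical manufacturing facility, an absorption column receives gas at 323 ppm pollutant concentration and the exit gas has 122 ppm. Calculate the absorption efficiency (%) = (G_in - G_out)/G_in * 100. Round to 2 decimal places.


Efficiency = (G_in - G_out) / G_in * 100%
Efficiency = (323 - 122) / 323 * 100
Efficiency = 201 / 323 * 100
Efficiency = 62.23%


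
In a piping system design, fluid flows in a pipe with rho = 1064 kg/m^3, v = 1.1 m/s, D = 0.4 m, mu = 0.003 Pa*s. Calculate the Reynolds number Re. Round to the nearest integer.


Re = rho * v * D / mu
Re = 1064 * 1.1 * 0.4 / 0.003
Re = 468.16 / 0.003
Re = 156053


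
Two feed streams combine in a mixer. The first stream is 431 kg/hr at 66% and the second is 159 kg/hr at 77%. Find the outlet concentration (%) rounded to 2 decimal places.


Mass balance on solute: F1*x1 + F2*x2 = F3*x3
F3 = F1 + F2 = 431 + 159 = 590 kg/hr
x3 = (F1*x1 + F2*x2)/F3
x3 = (431*0.66 + 159*0.77) / 590
x3 = 68.96%


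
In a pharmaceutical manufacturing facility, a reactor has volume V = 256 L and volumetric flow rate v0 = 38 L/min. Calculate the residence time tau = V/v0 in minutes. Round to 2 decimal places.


tau = V / v0
tau = 256 / 38
tau = 6.74 min


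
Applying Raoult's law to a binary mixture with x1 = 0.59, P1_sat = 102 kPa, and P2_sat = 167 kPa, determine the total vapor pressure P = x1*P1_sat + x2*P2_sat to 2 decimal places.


P = x1*P1_sat + x2*P2_sat
x2 = 1 - x1 = 1 - 0.59 = 0.41
P = 0.59*102 + 0.41*167
P = 60.18 + 68.47
P = 128.65 kPa


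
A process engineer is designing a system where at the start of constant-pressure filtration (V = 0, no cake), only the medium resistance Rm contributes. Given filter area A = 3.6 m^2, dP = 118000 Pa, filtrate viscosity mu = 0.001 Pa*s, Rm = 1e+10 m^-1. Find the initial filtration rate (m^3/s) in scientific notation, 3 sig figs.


rate = A * dP / (mu * Rm)
rate = 3.6 * 118000 / (0.001 * 1e+10)
rate = 424800.0 / 1.000e+07
rate = 4.25e-02 m^3/s


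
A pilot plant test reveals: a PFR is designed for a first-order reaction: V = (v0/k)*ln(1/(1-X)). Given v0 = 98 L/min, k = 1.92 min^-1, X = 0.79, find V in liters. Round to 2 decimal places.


V = (v0/k) * ln(1/(1-X))
V = (98/1.92) * ln(1/(1-0.79))
V = 51.041667 * ln(4.761905)
V = 51.041667 * 1.560648
V = 79.66 L


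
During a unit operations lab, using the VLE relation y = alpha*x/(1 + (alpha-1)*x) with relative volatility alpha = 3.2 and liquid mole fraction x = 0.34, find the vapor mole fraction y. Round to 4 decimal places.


y = alpha*x / (1 + (alpha-1)*x)
y = 3.2*0.34 / (1 + (3.2-1)*0.34)
y = 1.088 / (1 + 0.748)
y = 1.088 / 1.748
y = 0.6224


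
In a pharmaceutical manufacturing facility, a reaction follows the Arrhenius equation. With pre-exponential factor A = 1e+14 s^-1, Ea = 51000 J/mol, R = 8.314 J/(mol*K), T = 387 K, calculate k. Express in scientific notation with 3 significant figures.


k = A * exp(-Ea/(R*T))
k = 1e+14 * exp(-51000 / (8.314 * 387))
k = 1e+14 * exp(-15.850727)
k = 1.31e+07


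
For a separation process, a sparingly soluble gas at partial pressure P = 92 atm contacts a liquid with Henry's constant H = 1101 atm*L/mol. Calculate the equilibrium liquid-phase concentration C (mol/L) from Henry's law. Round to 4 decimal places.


C = P / H
C = 92 / 1101
C = 0.0836 mol/L


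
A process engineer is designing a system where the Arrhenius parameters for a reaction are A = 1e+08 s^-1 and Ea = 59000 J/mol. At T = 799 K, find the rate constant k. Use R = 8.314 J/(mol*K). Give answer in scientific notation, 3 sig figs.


k = A * exp(-Ea/(R*T))
k = 1e+08 * exp(-59000 / (8.314 * 799))
k = 1e+08 * exp(-8.881682)
k = 1.39e+04


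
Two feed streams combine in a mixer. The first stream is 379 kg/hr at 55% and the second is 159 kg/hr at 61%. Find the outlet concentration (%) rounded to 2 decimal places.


Mass balance on solute: F1*x1 + F2*x2 = F3*x3
F3 = F1 + F2 = 379 + 159 = 538 kg/hr
x3 = (F1*x1 + F2*x2)/F3
x3 = (379*0.55 + 159*0.61) / 538
x3 = 56.77%


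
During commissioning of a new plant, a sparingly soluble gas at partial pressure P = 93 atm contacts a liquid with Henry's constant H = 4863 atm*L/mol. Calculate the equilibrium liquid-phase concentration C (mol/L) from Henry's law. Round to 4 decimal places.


C = P / H
C = 93 / 4863
C = 0.0191 mol/L


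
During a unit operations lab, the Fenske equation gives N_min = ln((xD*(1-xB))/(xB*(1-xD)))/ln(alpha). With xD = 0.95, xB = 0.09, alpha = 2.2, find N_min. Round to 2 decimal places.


N_min = ln((xD*(1-xB))/(xB*(1-xD))) / ln(alpha)
Numerator inside ln: 0.8645 / 0.0045 = 192.111111
ln(192.111111) = 5.258074
ln(alpha) = ln(2.2) = 0.788457
N_min = 5.258074 / 0.788457 = 6.67


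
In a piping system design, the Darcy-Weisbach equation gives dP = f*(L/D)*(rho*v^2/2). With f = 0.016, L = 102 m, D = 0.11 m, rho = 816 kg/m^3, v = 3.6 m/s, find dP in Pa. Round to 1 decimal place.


dP = f * (L/D) * (rho*v^2/2)
dP = 0.016 * (102/0.11) * (816*3.6^2/2)
L/D = 927.27272727
rho*v^2/2 = 816*12.96/2 = 5287.68
dP = 0.016 * 927.27272727 * 5287.68
dP = 78449.9 Pa


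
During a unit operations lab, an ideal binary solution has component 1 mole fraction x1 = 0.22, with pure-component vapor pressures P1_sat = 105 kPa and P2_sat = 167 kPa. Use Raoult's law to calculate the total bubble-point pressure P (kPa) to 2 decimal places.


P = x1*P1_sat + x2*P2_sat
x2 = 1 - x1 = 1 - 0.22 = 0.78
P = 0.22*105 + 0.78*167
P = 23.1 + 130.26
P = 153.36 kPa


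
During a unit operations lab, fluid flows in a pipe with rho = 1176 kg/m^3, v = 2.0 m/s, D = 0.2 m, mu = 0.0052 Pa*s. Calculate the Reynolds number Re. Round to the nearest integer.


Re = rho * v * D / mu
Re = 1176 * 2.0 * 0.2 / 0.0052
Re = 470.4 / 0.0052
Re = 90462


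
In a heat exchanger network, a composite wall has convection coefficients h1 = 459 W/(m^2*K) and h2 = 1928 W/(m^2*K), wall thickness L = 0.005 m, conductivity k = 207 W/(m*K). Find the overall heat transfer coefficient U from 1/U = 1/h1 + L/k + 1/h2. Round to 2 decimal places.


1/U = 1/h1 + L/k + 1/h2
1/U = 1/459 + 0.005/207 + 1/1928
1/U = 0.0021786492 + 2.41546e-05 + 0.0005186722
1/U = 0.002721476
U = 367.45 W/(m^2*K)


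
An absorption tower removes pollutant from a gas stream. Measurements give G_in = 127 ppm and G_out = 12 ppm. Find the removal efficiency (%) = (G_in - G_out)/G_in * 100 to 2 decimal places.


Efficiency = (G_in - G_out) / G_in * 100%
Efficiency = (127 - 12) / 127 * 100
Efficiency = 115 / 127 * 100
Efficiency = 90.55%


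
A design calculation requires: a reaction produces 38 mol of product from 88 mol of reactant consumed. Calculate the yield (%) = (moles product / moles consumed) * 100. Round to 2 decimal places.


Yield = (moles product / moles consumed) * 100%
Yield = (38 / 88) * 100
Yield = 0.4318 * 100
Yield = 43.18%


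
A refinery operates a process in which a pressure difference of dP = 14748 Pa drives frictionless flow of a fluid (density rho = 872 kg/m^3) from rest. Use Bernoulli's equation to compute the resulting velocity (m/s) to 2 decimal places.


v = sqrt(2*dP/rho)
v = sqrt(2*14748/872)
v = sqrt(33.825688)
v = 5.82 m/s


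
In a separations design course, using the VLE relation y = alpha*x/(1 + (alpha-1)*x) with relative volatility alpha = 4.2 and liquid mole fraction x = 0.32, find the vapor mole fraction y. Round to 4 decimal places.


y = alpha*x / (1 + (alpha-1)*x)
y = 4.2*0.32 / (1 + (4.2-1)*0.32)
y = 1.344 / (1 + 1.024)
y = 1.344 / 2.024
y = 0.6640


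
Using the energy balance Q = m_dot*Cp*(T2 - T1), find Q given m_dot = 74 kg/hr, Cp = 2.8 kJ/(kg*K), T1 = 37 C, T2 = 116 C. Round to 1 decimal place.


Q = m_dot * Cp * (T2 - T1)
Q = 74 * 2.8 * (116 - 37)
Q = 74 * 2.8 * 79
Q = 16368.8 kJ/hr


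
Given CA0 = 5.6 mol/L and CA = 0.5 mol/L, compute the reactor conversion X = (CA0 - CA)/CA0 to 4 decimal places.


X = (CA0 - CA) / CA0
X = (5.6 - 0.5) / 5.6
X = 5.1 / 5.6
X = 0.9107


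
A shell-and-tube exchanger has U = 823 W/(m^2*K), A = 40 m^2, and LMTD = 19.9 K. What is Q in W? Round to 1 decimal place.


Q = U * A * LMTD
Q = 823 * 40 * 19.9
Q = 655108.0 W


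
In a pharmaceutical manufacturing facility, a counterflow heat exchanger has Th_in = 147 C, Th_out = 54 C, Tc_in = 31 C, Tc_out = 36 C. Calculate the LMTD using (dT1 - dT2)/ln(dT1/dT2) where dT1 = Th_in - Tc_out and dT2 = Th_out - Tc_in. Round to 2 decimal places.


dT1 = Th_in - Tc_out = 147 - 36 = 111
dT2 = Th_out - Tc_in = 54 - 31 = 23
LMTD = (dT1 - dT2) / ln(dT1/dT2)
LMTD = (111 - 23) / ln(111/23)
LMTD = 55.91 K


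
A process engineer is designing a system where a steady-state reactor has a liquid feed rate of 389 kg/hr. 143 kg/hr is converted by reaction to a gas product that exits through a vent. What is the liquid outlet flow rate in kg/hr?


Steady-state mass balance on the main outlet: F_out = F_in - F_removed
F_out = 389 - 143
F_out = 246 kg/hr


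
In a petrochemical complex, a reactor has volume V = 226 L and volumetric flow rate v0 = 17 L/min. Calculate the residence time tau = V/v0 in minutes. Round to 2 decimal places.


tau = V / v0
tau = 226 / 17
tau = 13.29 min


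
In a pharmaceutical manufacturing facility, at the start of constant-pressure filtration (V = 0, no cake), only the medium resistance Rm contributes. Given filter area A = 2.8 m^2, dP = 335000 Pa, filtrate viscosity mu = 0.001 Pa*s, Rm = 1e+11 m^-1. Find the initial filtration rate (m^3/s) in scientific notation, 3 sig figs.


rate = A * dP / (mu * Rm)
rate = 2.8 * 335000 / (0.001 * 1e+11)
rate = 938000.0 / 1.000e+08
rate = 9.38e-03 m^3/s


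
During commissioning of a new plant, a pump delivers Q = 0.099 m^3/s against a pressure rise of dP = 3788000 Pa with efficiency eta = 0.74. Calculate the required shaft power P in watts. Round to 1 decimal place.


P = Q * dP / eta
P = 0.099 * 3788000 / 0.74
P = 375012.0 / 0.74
P = 506773.0 W


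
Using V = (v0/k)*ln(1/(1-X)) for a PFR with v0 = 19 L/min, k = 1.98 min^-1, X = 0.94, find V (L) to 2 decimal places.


V = (v0/k) * ln(1/(1-X))
V = (19/1.98) * ln(1/(1-0.94))
V = 9.59596 * ln(16.666667)
V = 9.59596 * 2.813411
V = 27.00 L


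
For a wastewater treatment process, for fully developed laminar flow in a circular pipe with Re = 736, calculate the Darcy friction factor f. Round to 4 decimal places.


f = 64 / Re
f = 64 / 736
f = 0.0870


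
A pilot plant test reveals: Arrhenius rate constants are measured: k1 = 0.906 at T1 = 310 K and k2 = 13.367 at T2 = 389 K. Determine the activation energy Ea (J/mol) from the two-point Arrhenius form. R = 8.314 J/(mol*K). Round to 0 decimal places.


Ea = R * ln(k2/k1) / (1/T1 - 1/T2)
ln(k2/k1) = ln(13.367/0.906) = 2.691505
1/T1 - 1/T2 = 1/310 - 1/389 = 0.000655112364
Ea = 8.314 * 2.691505 / 0.000655112364
Ea = 34158 J/mol


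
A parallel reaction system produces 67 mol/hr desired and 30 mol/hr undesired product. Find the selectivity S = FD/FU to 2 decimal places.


S = desired product rate / undesired product rate
S = 67 / 30
S = 2.23


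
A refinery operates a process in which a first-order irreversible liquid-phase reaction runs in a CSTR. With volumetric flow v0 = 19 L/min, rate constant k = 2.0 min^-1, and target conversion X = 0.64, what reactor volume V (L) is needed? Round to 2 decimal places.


V = v0 * X / (k * (1 - X))
V = 19 * 0.64 / (2.0 * (1 - 0.64))
V = 12.16 / (2.0 * 0.36)
V = 12.16 / 0.72
V = 16.89 L


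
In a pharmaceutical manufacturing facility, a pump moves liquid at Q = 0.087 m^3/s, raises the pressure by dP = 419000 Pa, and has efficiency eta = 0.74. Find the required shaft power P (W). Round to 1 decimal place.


P = Q * dP / eta
P = 0.087 * 419000 / 0.74
P = 36453.0 / 0.74
P = 49260.8 W


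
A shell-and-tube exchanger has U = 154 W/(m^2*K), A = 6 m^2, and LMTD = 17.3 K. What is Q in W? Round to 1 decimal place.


Q = U * A * LMTD
Q = 154 * 6 * 17.3
Q = 15985.2 W


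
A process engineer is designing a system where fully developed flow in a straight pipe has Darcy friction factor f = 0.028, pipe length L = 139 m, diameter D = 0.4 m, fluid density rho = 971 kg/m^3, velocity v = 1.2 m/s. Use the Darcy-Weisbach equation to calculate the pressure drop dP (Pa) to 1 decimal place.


dP = f * (L/D) * (rho*v^2/2)
dP = 0.028 * (139/0.4) * (971*1.2^2/2)
L/D = 347.5
rho*v^2/2 = 971*1.44/2 = 699.12
dP = 0.028 * 347.5 * 699.12
dP = 6802.4 Pa


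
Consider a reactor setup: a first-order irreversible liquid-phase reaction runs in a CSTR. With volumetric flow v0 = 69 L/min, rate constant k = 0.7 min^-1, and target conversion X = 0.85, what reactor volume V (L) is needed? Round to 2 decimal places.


V = v0 * X / (k * (1 - X))
V = 69 * 0.85 / (0.7 * (1 - 0.85))
V = 58.65 / (0.7 * 0.15)
V = 58.65 / 0.105
V = 558.57 L


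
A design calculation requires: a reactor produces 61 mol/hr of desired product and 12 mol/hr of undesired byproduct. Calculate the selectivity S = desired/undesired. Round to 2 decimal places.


S = desired product rate / undesired product rate
S = 61 / 12
S = 5.08


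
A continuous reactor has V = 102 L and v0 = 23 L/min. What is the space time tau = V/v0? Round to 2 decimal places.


tau = V / v0
tau = 102 / 23
tau = 4.43 min


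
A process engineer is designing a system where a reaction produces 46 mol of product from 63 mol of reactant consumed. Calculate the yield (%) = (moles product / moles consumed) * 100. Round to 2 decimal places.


Yield = (moles product / moles consumed) * 100%
Yield = (46 / 63) * 100
Yield = 0.7302 * 100
Yield = 73.02%


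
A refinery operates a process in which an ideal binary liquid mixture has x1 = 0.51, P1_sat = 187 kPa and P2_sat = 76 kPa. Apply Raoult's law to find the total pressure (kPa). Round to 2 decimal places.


P = x1*P1_sat + x2*P2_sat
x2 = 1 - x1 = 1 - 0.51 = 0.49
P = 0.51*187 + 0.49*76
P = 95.37 + 37.24
P = 132.61 kPa


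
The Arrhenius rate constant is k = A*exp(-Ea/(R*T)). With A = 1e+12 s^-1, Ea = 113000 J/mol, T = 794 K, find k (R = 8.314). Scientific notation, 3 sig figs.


k = A * exp(-Ea/(R*T))
k = 1e+12 * exp(-113000 / (8.314 * 794))
k = 1e+12 * exp(-17.117799)
k = 3.68e+04


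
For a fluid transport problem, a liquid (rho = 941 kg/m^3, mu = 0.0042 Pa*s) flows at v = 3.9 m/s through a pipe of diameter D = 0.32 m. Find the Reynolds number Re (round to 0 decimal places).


Re = rho * v * D / mu
Re = 941 * 3.9 * 0.32 / 0.0042
Re = 1174.368 / 0.0042
Re = 279611


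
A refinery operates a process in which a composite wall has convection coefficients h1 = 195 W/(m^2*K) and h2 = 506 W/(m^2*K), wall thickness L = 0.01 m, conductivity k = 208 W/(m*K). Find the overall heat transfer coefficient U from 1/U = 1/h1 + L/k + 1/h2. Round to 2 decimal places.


1/U = 1/h1 + L/k + 1/h2
1/U = 1/195 + 0.01/208 + 1/506
1/U = 0.0051282051 + 4.80769e-05 + 0.0019762846
1/U = 0.0071525666
U = 139.81 W/(m^2*K)
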